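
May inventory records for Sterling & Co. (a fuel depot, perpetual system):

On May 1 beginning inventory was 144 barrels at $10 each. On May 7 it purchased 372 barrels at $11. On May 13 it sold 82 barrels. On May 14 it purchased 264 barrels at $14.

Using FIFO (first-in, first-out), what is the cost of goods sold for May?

COGS = $820

May 13, 82 sold [FIFO — oldest first]: 82 @ $10 = $820
Ending inventory: 62 @ $10 + 372 @ $11 + 264 @ $14 = $8,408
Check: goods available $9,228 = COGS $820 + ending $8,408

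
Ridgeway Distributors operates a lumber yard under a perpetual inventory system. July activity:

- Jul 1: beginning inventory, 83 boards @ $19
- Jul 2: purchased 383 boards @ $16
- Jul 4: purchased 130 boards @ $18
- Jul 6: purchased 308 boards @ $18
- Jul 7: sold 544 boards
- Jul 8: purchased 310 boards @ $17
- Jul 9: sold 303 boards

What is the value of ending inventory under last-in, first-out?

Ending inventory = $6,128

Jul 7, 544 sold [LIFO — newest first]: 308 @ $18 + 130 @ $18 + 106 @ $16 = $9,580
Jul 9, 303 sold [LIFO — newest first]: 303 @ $17 = $5,151
Total COGS = $9,580 + $5,151 = $14,731
Ending inventory: 83 @ $19 + 277 @ $16 + 7 @ $17 = $6,128
Check: goods available $20,859 = COGS $14,731 + ending $6,128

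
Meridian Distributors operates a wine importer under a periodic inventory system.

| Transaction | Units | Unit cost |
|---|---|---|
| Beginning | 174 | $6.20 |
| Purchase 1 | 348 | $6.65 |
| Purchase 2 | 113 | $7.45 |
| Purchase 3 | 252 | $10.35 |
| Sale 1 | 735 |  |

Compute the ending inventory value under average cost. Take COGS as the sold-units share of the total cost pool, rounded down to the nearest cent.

Ending inventory = $1,172.66

Sale 1, sell 735: 735/887 × $6,843.05 → $5,670.39
Ending inventory (cost pool remaining) = $1,172.66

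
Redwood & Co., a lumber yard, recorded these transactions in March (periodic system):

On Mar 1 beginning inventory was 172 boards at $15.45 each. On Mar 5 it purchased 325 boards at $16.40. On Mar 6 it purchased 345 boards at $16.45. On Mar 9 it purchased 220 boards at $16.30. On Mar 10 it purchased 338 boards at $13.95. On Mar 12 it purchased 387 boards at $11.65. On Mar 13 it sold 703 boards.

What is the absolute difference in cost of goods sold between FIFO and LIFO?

FIFO COGS: 172 @ $15.45 + 325 @ $16.40 + 206 @ $16.45 = $11,376.10
LIFO COGS: 387 @ $11.65 + 316 @ $13.95 = $8,916.75
Difference = |$11,376.10 − $8,916.75| = $2,459.35

$2,459.35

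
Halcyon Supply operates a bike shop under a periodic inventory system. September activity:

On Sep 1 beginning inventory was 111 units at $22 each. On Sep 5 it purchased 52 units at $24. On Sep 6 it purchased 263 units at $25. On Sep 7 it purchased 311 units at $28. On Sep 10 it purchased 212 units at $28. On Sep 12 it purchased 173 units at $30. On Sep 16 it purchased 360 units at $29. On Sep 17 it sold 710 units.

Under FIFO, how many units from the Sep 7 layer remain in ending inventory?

Sep 17, 710 sold [FIFO — oldest first]: 111 @ $22 + 52 @ $24 + 263 @ $25 + 284 @ $28 = $18,217
Ending inventory: 27 @ $28 + 212 @ $28 + 173 @ $30 + 360 @ $29 = $22,322
Check: goods available $40,539 = COGS $18,217 + ending $22,322

27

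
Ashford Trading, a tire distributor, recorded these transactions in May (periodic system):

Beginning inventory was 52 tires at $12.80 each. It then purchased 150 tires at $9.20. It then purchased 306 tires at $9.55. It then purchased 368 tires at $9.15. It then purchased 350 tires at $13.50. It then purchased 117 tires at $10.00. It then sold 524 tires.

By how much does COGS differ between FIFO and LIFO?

$1,302.25

FIFO COGS: 52 @ $12.80 + 150 @ $9.20 + 306 @ $9.55 + 16 @ $9.15 = $5,114.30
LIFO COGS: 117 @ $10.00 + 350 @ $13.50 + 57 @ $9.15 = $6,416.55
Difference = |$5,114.30 − $6,416.55| = $1,302.25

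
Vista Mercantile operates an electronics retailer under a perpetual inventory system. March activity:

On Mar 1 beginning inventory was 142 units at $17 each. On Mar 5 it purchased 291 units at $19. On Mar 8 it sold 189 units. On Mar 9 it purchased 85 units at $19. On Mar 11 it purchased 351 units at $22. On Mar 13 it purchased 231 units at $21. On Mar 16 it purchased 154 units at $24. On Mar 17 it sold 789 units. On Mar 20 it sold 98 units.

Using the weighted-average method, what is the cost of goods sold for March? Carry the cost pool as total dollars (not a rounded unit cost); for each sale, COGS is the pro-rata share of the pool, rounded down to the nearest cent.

After Mar 1: 142 on hand, pool $2,414.00 (≈ $17.0000 each)
After Mar 5: 433 on hand, pool $7,943.00 (≈ $18.3441 each)
Mar 8, sell 189: 189/433 × $7,943.00 → $3,467.03
After Mar 9: 329 on hand, pool $6,090.97 (≈ $18.5136 each)
After Mar 11: 680 on hand, pool $13,812.97 (≈ $20.3132 each)
After Mar 13: 911 on hand, pool $18,663.97 (≈ $20.4873 each)
After Mar 16: 1065 on hand, pool $22,359.97 (≈ $20.9953 each)
Mar 17, sell 789: 789/1065 × $22,359.97 → $16,565.27
Mar 20, sell 98: 98/276 × $5,794.70 → $2,057.53
Total COGS = $3,467.03 + $16,565.27 + $2,057.53 = $22,089.83
Ending inventory (cost pool remaining) = $3,737.17
Check: goods available $25,827.00 = COGS $22,089.83 + ending $3,737.17

COGS = $22,089.83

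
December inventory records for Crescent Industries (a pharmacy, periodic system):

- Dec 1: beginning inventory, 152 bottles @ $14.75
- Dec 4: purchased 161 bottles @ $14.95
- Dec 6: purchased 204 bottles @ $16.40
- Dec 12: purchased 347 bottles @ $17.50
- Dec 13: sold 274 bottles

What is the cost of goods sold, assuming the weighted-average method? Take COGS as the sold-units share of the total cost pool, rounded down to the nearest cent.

COGS = $4,461.07

Dec 13, sell 274: 274/864 × $14,067.05 → $4,461.07
Ending inventory (cost pool remaining) = $9,605.98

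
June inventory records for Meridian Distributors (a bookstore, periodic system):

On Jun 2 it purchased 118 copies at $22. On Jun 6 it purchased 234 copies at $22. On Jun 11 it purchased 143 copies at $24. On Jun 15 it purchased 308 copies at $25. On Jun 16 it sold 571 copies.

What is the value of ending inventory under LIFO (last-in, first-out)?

Jun 16, 571 sold [LIFO — newest first]: 308 @ $25 + 143 @ $24 + 120 @ $22 = $13,772
Ending inventory: 118 @ $22 + 114 @ $22 = $5,104

Ending inventory = $5,104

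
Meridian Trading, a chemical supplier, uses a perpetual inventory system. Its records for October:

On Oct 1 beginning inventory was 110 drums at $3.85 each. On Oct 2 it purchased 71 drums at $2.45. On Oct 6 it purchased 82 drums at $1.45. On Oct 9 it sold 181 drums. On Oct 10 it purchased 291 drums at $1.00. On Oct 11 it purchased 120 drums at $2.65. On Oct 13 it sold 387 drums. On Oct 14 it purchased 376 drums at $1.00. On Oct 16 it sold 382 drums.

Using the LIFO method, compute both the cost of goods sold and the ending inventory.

Oct 9, 181 sold [LIFO — newest first]: 82 @ $1.45 + 71 @ $2.45 + 28 @ $3.85 = $400.65
Oct 13, 387 sold [LIFO — newest first]: 120 @ $2.65 + 267 @ $1.00 = $585.00
Oct 16, 382 sold [LIFO — newest first]: 376 @ $1.00 + 6 @ $1.00 = $382.00
Total COGS = $400.65 + $585.00 + $382.00 = $1,367.65
Ending inventory: 82 @ $3.85 + 18 @ $1.00 = $333.70
Check: goods available $1,701.35 = COGS $1,367.65 + ending $333.70

COGS = $1,367.65; ending inventory = $333.70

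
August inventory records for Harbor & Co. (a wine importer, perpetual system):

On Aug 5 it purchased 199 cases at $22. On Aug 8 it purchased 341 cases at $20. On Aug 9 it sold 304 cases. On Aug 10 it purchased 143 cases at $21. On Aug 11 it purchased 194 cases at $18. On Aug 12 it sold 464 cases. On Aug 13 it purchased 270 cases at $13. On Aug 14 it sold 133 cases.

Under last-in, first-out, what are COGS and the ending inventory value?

COGS = $17,024; ending inventory = $4,179

Aug 9, 304 sold [LIFO — newest first]: 304 @ $20 = $6,080
Aug 12, 464 sold [LIFO — newest first]: 194 @ $18 + 143 @ $21 + 37 @ $20 + 90 @ $22 = $9,215
Aug 14, 133 sold [LIFO — newest first]: 133 @ $13 = $1,729
Total COGS = $6,080 + $9,215 + $1,729 = $17,024
Ending inventory: 109 @ $22 + 137 @ $13 = $4,179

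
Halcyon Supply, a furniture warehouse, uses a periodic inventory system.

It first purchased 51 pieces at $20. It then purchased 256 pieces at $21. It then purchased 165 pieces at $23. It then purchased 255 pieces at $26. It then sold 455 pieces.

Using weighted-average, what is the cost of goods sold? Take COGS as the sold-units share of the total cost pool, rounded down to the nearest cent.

COGS = $10,527.58

Sale 1, sell 455: 455/727 × $16,821.00 → $10,527.58
Ending inventory (cost pool remaining) = $6,293.42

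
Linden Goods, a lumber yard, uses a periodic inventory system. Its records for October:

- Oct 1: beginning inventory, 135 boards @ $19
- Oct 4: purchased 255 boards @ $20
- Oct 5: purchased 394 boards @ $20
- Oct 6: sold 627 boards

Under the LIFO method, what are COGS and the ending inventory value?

COGS = $12,540; ending inventory = $3,005

Oct 6, 627 sold [LIFO — newest first]: 394 @ $20 + 233 @ $20 = $12,540
Ending inventory: 135 @ $19 + 22 @ $20 = $3,005
Check: goods available $15,545 = COGS $12,540 + ending $3,005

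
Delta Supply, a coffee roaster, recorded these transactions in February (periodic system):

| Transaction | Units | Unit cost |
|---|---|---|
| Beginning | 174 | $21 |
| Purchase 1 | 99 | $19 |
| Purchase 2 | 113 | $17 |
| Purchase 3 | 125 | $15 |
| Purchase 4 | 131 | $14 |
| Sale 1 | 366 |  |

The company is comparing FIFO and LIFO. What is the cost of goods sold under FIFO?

COGS = $7,116

FIFO COGS: 174 @ $21 + 99 @ $19 + 93 @ $17 = $7,116
LIFO COGS: 131 @ $14 + 125 @ $15 + 110 @ $17 = $5,579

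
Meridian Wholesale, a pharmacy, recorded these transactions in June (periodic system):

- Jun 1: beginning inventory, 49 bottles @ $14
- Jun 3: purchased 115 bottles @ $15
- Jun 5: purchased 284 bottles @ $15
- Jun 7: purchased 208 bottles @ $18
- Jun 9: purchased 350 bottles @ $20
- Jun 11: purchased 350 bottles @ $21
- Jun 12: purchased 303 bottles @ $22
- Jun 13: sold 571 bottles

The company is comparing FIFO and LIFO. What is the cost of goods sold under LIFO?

FIFO COGS: 49 @ $14 + 115 @ $15 + 284 @ $15 + 123 @ $18 = $8,885
LIFO COGS: 303 @ $22 + 268 @ $21 = $12,294

COGS = $12,294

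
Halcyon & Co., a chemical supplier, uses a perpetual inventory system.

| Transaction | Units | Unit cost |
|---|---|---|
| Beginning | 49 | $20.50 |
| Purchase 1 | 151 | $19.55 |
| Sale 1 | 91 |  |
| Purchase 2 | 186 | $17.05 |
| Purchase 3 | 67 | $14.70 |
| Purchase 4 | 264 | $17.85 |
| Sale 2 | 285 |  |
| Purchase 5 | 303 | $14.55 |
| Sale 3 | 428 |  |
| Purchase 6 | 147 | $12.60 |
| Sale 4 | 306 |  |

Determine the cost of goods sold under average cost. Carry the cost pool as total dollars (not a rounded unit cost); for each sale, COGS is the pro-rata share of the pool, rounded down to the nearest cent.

After Beginning: 49 on hand, pool $1,004.50 (≈ $20.5000 each)
After Purchase 1: 200 on hand, pool $3,956.55 (≈ $19.7828 each)
Sale 1, sell 91: 91/200 × $3,956.55 → $1,800.23
After Purchase 2: 295 on hand, pool $5,327.62 (≈ $18.0597 each)
After Purchase 3: 362 on hand, pool $6,312.52 (≈ $17.4379 each)
After Purchase 4: 626 on hand, pool $11,024.92 (≈ $17.6117 each)
Sale 2, sell 285: 285/626 × $11,024.92 → $5,019.33
After Purchase 5: 644 on hand, pool $10,414.24 (≈ $16.1712 each)
Sale 3, sell 428: 428/644 × $10,414.24 → $6,921.26
After Purchase 6: 363 on hand, pool $5,345.18 (≈ $14.7250 each)
Sale 4, sell 306: 306/363 × $5,345.18 → $4,505.85
Total COGS = $1,800.23 + $5,019.33 + $6,921.26 + $4,505.85 = $18,246.67
Ending inventory (cost pool remaining) = $839.33

COGS = $18,246.67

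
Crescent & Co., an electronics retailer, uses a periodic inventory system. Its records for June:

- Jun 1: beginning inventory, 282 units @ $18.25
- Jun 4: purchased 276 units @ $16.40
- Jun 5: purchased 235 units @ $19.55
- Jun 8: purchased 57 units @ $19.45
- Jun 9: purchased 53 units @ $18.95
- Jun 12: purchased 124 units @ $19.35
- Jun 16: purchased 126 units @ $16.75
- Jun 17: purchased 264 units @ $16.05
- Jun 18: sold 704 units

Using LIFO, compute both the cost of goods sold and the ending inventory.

COGS = $12,424.10; ending inventory = $12,703.15

Jun 18, 704 sold [LIFO — newest first]: 264 @ $16.05 + 126 @ $16.75 + 124 @ $19.35 + 53 @ $18.95 + 57 @ $19.45 + 80 @ $19.55 = $12,424.10
Ending inventory: 282 @ $18.25 + 276 @ $16.40 + 155 @ $19.55 = $12,703.15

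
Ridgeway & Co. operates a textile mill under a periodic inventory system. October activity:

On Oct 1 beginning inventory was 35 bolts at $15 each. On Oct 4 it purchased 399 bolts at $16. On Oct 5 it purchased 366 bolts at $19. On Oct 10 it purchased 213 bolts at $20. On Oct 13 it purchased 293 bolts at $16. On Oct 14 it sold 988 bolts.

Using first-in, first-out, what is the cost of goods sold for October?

COGS = $17,623

Oct 14, 988 sold [FIFO — oldest first]: 35 @ $15 + 399 @ $16 + 366 @ $19 + 188 @ $20 = $17,623
Ending inventory: 25 @ $20 + 293 @ $16 = $5,188
Check: goods available $22,811 = COGS $17,623 + ending $5,188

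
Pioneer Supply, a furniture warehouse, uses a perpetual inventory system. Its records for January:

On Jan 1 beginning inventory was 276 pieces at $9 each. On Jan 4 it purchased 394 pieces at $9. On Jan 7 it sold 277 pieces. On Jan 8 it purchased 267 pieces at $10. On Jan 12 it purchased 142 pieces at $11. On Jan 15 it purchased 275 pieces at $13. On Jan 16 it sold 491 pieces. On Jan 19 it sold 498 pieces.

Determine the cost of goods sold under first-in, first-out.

Jan 7, 277 sold [FIFO — oldest first]: 276 @ $9 + 1 @ $9 = $2,493
Jan 16, 491 sold [FIFO — oldest first]: 393 @ $9 + 98 @ $10 = $4,517
Jan 19, 498 sold [FIFO — oldest first]: 169 @ $10 + 142 @ $11 + 187 @ $13 = $5,683
Total COGS = $2,493 + $4,517 + $5,683 = $12,693
Ending inventory: 88 @ $13 = $1,144
Check: goods available $13,837 = COGS $12,693 + ending $1,144

COGS = $12,693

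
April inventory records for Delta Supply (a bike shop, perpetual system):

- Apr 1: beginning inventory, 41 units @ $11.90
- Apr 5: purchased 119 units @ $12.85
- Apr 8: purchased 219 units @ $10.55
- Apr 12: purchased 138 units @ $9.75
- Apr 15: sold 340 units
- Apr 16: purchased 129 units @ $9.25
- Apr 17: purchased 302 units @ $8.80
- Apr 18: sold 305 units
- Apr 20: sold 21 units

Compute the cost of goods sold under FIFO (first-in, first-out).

COGS = $7,042.25

Apr 15, 340 sold [FIFO — oldest first]: 41 @ $11.90 + 119 @ $12.85 + 180 @ $10.55 = $3,916.05
Apr 18, 305 sold [FIFO — oldest first]: 39 @ $10.55 + 138 @ $9.75 + 128 @ $9.25 = $2,940.95
Apr 20, 21 sold [FIFO — oldest first]: 1 @ $9.25 + 20 @ $8.80 = $185.25
Total COGS = $3,916.05 + $2,940.95 + $185.25 = $7,042.25
Ending inventory: 282 @ $8.80 = $2,481.60
Check: goods available $9,523.85 = COGS $7,042.25 + ending $2,481.60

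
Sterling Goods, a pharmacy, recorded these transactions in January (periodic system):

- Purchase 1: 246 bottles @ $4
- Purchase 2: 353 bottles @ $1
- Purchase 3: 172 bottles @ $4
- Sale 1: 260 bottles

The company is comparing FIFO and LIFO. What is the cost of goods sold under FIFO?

COGS = $998

FIFO COGS: 246 @ $4 + 14 @ $1 = $998
LIFO COGS: 172 @ $4 + 88 @ $1 = $776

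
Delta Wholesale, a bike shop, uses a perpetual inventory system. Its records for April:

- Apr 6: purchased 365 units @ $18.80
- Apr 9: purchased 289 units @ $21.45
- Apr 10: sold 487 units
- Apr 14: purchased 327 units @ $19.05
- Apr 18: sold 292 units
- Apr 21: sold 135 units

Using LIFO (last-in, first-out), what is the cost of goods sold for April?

COGS = $18,030.80

Apr 10, 487 sold [LIFO — newest first]: 289 @ $21.45 + 198 @ $18.80 = $9,921.45
Apr 18, 292 sold [LIFO — newest first]: 292 @ $19.05 = $5,562.60
Apr 21, 135 sold [LIFO — newest first]: 35 @ $19.05 + 100 @ $18.80 = $2,546.75
Total COGS = $9,921.45 + $5,562.60 + $2,546.75 = $18,030.80
Ending inventory: 67 @ $18.80 = $1,259.60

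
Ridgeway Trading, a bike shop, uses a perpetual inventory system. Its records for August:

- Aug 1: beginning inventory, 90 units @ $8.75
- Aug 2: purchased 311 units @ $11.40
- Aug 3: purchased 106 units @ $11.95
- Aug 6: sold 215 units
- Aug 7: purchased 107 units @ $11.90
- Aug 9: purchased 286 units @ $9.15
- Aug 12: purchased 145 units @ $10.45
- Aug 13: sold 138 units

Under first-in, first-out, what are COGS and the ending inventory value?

Aug 6, 215 sold [FIFO — oldest first]: 90 @ $8.75 + 125 @ $11.40 = $2,212.50
Aug 13, 138 sold [FIFO — oldest first]: 138 @ $11.40 = $1,573.20
Total COGS = $2,212.50 + $1,573.20 = $3,785.70
Ending inventory: 48 @ $11.40 + 106 @ $11.95 + 107 @ $11.90 + 286 @ $9.15 + 145 @ $10.45 = $7,219.35
Check: goods available $11,005.05 = COGS $3,785.70 + ending $7,219.35

COGS = $3,785.70; ending inventory = $7,219.35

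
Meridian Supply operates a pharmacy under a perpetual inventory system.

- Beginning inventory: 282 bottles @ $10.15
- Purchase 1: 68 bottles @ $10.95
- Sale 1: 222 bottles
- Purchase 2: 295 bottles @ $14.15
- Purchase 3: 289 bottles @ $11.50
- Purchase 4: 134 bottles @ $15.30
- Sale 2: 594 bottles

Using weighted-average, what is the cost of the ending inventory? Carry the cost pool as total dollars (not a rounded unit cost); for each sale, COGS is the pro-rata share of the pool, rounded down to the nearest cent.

After Beginning: 282 on hand, pool $2,862.30 (≈ $10.1500 each)
After Purchase 1: 350 on hand, pool $3,606.90 (≈ $10.3054 each)
Sale 1, sell 222: 222/350 × $3,606.90 → $2,287.80
After Purchase 2: 423 on hand, pool $5,493.35 (≈ $12.9866 each)
After Purchase 3: 712 on hand, pool $8,816.85 (≈ $12.3832 each)
After Purchase 4: 846 on hand, pool $10,867.05 (≈ $12.8452 each)
Sale 2, sell 594: 594/846 × $10,867.05 → $7,630.05
Total COGS = $2,287.80 + $7,630.05 = $9,917.85
Ending inventory (cost pool remaining) = $3,237.00
Check: goods available $13,154.85 = COGS $9,917.85 + ending $3,237.00

Ending inventory = $3,237.00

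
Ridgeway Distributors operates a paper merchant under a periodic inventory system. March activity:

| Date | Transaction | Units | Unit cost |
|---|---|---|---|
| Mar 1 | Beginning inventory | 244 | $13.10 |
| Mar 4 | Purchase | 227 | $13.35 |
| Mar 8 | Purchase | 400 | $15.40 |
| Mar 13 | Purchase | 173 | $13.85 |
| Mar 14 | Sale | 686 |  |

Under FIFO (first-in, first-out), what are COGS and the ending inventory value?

COGS = $9,537.85; ending inventory = $5,245.05

Mar 14, 686 sold [FIFO — oldest first]: 244 @ $13.10 + 227 @ $13.35 + 215 @ $15.40 = $9,537.85
Ending inventory: 185 @ $15.40 + 173 @ $13.85 = $5,245.05
Check: goods available $14,782.90 = COGS $9,537.85 + ending $5,245.05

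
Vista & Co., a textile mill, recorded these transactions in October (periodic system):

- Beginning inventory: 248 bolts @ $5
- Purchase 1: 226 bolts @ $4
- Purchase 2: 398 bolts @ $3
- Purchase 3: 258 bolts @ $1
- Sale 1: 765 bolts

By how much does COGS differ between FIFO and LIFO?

$1,129

FIFO COGS: 248 @ $5 + 226 @ $4 + 291 @ $3 = $3,017
LIFO COGS: 258 @ $1 + 398 @ $3 + 109 @ $4 = $1,888
Difference = |$3,017 − $1,888| = $1,129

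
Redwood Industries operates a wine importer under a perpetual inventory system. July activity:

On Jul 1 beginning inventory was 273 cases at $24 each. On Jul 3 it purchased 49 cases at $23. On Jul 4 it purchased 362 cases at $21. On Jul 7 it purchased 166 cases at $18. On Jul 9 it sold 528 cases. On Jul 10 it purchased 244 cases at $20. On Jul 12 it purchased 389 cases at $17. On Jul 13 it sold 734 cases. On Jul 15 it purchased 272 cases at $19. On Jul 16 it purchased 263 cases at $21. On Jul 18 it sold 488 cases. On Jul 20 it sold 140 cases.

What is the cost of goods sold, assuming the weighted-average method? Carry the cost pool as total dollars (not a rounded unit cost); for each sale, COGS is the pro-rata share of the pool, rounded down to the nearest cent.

After Jul 1: 273 on hand, pool $6,552.00 (≈ $24.0000 each)
After Jul 3: 322 on hand, pool $7,679.00 (≈ $23.8478 each)
After Jul 4: 684 on hand, pool $15,281.00 (≈ $22.3406 each)
After Jul 7: 850 on hand, pool $18,269.00 (≈ $21.4929 each)
Jul 9, sell 528: 528/850 × $18,269.00 → $11,348.27
After Jul 10: 566 on hand, pool $11,800.73 (≈ $20.8493 each)
After Jul 12: 955 on hand, pool $18,413.73 (≈ $19.2814 each)
Jul 13, sell 734: 734/955 × $18,413.73 → $14,152.54
After Jul 15: 493 on hand, pool $9,429.19 (≈ $19.1261 each)
After Jul 16: 756 on hand, pool $14,952.19 (≈ $19.7780 each)
Jul 18, sell 488: 488/756 × $14,952.19 → $9,651.67
Jul 20, sell 140: 140/268 × $5,300.52 → $2,768.92
Total COGS = $11,348.27 + $14,152.54 + $9,651.67 + $2,768.92 = $37,921.40
Ending inventory (cost pool remaining) = $2,531.60

COGS = $37,921.40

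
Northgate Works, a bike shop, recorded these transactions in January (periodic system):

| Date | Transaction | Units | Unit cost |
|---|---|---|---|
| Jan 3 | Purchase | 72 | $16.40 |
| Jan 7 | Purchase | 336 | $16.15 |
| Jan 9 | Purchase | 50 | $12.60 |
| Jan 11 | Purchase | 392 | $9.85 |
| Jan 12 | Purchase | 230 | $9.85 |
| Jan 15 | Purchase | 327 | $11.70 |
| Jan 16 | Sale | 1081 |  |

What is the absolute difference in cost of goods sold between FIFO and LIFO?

$1,468.70

FIFO COGS: 72 @ $16.40 + 336 @ $16.15 + 50 @ $12.60 + 392 @ $9.85 + 230 @ $9.85 + 1 @ $11.70 = $13,375.60
LIFO COGS: 327 @ $11.70 + 230 @ $9.85 + 392 @ $9.85 + 50 @ $12.60 + 82 @ $16.15 = $11,906.90
Difference = |$13,375.60 − $11,906.90| = $1,468.70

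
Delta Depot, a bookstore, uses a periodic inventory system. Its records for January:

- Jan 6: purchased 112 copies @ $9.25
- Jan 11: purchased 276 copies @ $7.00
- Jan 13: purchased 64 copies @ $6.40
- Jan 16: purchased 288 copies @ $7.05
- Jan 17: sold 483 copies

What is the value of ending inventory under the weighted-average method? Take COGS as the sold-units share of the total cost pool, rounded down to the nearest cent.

Ending inventory = $1,878.19

Jan 17, sell 483: 483/740 × $5,408.00 → $3,529.81
Ending inventory (cost pool remaining) = $1,878.19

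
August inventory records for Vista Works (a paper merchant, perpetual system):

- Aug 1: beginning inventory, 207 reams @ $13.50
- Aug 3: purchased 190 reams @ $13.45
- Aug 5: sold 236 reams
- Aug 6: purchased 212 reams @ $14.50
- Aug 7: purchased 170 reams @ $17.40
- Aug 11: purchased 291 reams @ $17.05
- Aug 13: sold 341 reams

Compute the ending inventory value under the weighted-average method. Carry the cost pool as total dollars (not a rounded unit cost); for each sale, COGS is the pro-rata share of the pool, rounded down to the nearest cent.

After Aug 1: 207 on hand, pool $2,794.50 (≈ $13.5000 each)
After Aug 3: 397 on hand, pool $5,350.00 (≈ $13.4761 each)
Aug 5, sell 236: 236/397 × $5,350.00 → $3,180.35
After Aug 6: 373 on hand, pool $5,243.65 (≈ $14.0580 each)
After Aug 7: 543 on hand, pool $8,201.65 (≈ $15.1043 each)
After Aug 11: 834 on hand, pool $13,163.20 (≈ $15.7832 each)
Aug 13, sell 341: 341/834 × $13,163.20 → $5,382.07
Total COGS = $3,180.35 + $5,382.07 = $8,562.42
Ending inventory (cost pool remaining) = $7,781.13
Check: goods available $16,343.55 = COGS $8,562.42 + ending $7,781.13

Ending inventory = $7,781.13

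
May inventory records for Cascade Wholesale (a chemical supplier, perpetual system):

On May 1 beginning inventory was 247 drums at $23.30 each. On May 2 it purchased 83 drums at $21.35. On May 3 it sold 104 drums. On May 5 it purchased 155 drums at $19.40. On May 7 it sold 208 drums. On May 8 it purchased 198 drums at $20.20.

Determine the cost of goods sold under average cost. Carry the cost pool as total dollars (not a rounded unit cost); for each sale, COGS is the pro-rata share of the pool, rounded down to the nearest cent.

COGS = $6,828.06

After May 1: 247 on hand, pool $5,755.10 (≈ $23.3000 each)
After May 2: 330 on hand, pool $7,527.15 (≈ $22.8095 each)
May 3, sell 104: 104/330 × $7,527.15 → $2,372.19
After May 5: 381 on hand, pool $8,161.96 (≈ $21.4225 each)
May 7, sell 208: 208/381 × $8,161.96 → $4,455.87
After May 8: 371 on hand, pool $7,705.69 (≈ $20.7701 each)
Total COGS = $2,372.19 + $4,455.87 = $6,828.06
Ending inventory (cost pool remaining) = $7,705.69
Check: goods available $14,533.75 = COGS $6,828.06 + ending $7,705.69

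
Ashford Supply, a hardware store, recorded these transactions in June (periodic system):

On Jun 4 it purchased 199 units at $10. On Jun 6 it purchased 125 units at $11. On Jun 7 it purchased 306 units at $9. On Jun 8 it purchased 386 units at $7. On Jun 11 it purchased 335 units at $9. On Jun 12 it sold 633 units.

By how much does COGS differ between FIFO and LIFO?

$1,039

FIFO COGS: 199 @ $10 + 125 @ $11 + 306 @ $9 + 3 @ $7 = $6,140
LIFO COGS: 335 @ $9 + 298 @ $7 = $5,101
Difference = |$6,140 − $5,101| = $1,039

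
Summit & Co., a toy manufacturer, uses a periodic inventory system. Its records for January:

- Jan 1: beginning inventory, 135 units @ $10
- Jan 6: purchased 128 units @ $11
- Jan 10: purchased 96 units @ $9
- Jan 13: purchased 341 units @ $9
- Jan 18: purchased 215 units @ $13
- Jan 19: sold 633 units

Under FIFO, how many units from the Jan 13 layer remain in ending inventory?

67

Jan 19, 633 sold [FIFO — oldest first]: 135 @ $10 + 128 @ $11 + 96 @ $9 + 274 @ $9 = $6,088
Ending inventory: 67 @ $9 + 215 @ $13 = $3,398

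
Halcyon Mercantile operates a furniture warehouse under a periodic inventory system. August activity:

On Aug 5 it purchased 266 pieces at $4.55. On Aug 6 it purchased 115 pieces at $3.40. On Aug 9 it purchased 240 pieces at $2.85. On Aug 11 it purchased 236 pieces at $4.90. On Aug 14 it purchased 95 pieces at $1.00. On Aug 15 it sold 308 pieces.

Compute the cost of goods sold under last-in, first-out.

Aug 15, 308 sold [LIFO — newest first]: 95 @ $1.00 + 213 @ $4.90 = $1,138.70
Ending inventory: 266 @ $4.55 + 115 @ $3.40 + 240 @ $2.85 + 23 @ $4.90 = $2,398.00

COGS = $1,138.70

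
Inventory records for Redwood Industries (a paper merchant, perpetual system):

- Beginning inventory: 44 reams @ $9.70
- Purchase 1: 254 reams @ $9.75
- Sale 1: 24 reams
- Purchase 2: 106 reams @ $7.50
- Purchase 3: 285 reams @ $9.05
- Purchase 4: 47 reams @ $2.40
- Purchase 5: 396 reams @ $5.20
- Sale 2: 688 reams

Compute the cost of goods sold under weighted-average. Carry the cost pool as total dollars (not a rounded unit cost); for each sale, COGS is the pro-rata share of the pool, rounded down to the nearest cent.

After Beginning: 44 on hand, pool $426.80 (≈ $9.7000 each)
After Purchase 1: 298 on hand, pool $2,903.30 (≈ $9.7426 each)
Sale 1, sell 24: 24/298 × $2,903.30 → $233.82
After Purchase 2: 380 on hand, pool $3,464.48 (≈ $9.1171 each)
After Purchase 3: 665 on hand, pool $6,043.73 (≈ $9.0883 each)
After Purchase 4: 712 on hand, pool $6,156.53 (≈ $8.6468 each)
After Purchase 5: 1108 on hand, pool $8,215.73 (≈ $7.4149 each)
Sale 2, sell 688: 688/1108 × $8,215.73 → $5,101.46
Total COGS = $233.82 + $5,101.46 = $5,335.28
Ending inventory (cost pool remaining) = $3,114.27
Check: goods available $8,449.55 = COGS $5,335.28 + ending $3,114.27

COGS = $5,335.28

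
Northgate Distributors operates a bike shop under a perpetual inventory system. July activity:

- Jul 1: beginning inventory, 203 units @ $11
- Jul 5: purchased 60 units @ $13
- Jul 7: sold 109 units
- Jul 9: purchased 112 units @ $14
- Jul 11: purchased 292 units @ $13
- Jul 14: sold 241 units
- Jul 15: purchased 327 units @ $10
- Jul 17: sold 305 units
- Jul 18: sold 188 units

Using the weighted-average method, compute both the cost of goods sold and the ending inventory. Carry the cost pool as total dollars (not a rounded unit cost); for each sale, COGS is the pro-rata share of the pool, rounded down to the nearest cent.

COGS = $9,930.76; ending inventory = $1,716.24

After Jul 1: 203 on hand, pool $2,233.00 (≈ $11.0000 each)
After Jul 5: 263 on hand, pool $3,013.00 (≈ $11.4563 each)
Jul 7, sell 109: 109/263 × $3,013.00 → $1,248.73
After Jul 9: 266 on hand, pool $3,332.27 (≈ $12.5273 each)
After Jul 11: 558 on hand, pool $7,128.27 (≈ $12.7747 each)
Jul 14, sell 241: 241/558 × $7,128.27 → $3,078.69
After Jul 15: 644 on hand, pool $7,319.58 (≈ $11.3658 each)
Jul 17, sell 305: 305/644 × $7,319.58 → $3,466.57
Jul 18, sell 188: 188/339 × $3,853.01 → $2,136.77
Total COGS = $1,248.73 + $3,078.69 + $3,466.57 + $2,136.77 = $9,930.76
Ending inventory (cost pool remaining) = $1,716.24
Check: goods available $11,647.00 = COGS $9,930.76 + ending $1,716.24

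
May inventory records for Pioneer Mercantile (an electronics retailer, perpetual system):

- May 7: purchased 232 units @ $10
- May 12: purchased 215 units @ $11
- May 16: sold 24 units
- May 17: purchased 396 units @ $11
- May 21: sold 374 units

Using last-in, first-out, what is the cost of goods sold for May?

COGS = $4,378

May 16, 24 sold [LIFO — newest first]: 24 @ $11 = $264
May 21, 374 sold [LIFO — newest first]: 374 @ $11 = $4,114
Total COGS = $264 + $4,114 = $4,378
Ending inventory: 232 @ $10 + 191 @ $11 + 22 @ $11 = $4,663
Check: goods available $9,041 = COGS $4,378 + ending $4,663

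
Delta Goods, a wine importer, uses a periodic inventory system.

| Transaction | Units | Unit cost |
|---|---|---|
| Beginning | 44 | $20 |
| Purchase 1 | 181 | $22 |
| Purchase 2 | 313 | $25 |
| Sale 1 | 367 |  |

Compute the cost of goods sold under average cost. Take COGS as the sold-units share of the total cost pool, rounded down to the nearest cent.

COGS = $8,654.51

Sale 1, sell 367: 367/538 × $12,687.00 → $8,654.51
Ending inventory (cost pool remaining) = $4,032.49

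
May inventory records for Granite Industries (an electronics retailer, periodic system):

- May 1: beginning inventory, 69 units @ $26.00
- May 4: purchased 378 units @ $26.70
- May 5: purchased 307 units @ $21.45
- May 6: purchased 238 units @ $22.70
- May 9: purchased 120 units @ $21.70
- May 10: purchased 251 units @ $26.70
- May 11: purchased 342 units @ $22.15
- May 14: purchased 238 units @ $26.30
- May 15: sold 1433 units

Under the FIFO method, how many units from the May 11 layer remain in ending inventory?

272

May 15, 1433 sold [FIFO — oldest first]: 69 @ $26.00 + 378 @ $26.70 + 307 @ $21.45 + 238 @ $22.70 + 120 @ $21.70 + 251 @ $26.70 + 70 @ $22.15 = $34,730.55
Ending inventory: 272 @ $22.15 + 238 @ $26.30 = $12,284.20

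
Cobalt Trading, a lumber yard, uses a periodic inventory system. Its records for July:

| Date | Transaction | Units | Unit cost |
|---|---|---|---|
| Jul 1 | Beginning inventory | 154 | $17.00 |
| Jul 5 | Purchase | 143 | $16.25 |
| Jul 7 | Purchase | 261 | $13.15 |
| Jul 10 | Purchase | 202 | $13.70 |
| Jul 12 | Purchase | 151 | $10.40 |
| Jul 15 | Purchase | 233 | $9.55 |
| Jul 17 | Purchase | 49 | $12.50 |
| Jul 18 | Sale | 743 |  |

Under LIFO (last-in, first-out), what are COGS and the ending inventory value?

COGS = $8,595.65; ending inventory = $6,953.70

Jul 18, 743 sold [LIFO — newest first]: 49 @ $12.50 + 233 @ $9.55 + 151 @ $10.40 + 202 @ $13.70 + 108 @ $13.15 = $8,595.65
Ending inventory: 154 @ $17.00 + 143 @ $16.25 + 153 @ $13.15 = $6,953.70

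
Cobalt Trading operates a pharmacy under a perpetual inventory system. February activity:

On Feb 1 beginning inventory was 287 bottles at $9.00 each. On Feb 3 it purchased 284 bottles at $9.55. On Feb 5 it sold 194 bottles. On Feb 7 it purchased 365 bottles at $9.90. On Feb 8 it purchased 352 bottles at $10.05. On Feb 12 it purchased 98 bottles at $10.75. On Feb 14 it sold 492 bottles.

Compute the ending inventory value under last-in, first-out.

Ending inventory = $6,640.20

Feb 5, 194 sold [LIFO — newest first]: 194 @ $9.55 = $1,852.70
Feb 14, 492 sold [LIFO — newest first]: 98 @ $10.75 + 352 @ $10.05 + 42 @ $9.90 = $5,006.90
Total COGS = $1,852.70 + $5,006.90 = $6,859.60
Ending inventory: 287 @ $9.00 + 90 @ $9.55 + 323 @ $9.90 = $6,640.20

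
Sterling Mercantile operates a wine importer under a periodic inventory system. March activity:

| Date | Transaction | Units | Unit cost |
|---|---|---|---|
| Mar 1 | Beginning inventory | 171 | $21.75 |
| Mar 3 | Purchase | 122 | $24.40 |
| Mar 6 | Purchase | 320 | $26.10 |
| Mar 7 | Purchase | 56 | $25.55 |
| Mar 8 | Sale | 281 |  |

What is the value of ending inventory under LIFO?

Ending inventory = $9,175.55

Mar 8, 281 sold [LIFO — newest first]: 56 @ $25.55 + 225 @ $26.10 = $7,303.30
Ending inventory: 171 @ $21.75 + 122 @ $24.40 + 95 @ $26.10 = $9,175.55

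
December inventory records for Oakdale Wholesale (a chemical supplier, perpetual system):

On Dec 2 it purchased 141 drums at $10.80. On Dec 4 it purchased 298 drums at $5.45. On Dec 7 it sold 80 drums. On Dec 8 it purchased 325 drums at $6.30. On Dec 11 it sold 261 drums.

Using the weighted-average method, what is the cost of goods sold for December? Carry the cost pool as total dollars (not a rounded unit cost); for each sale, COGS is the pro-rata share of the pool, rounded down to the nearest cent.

After Dec 2: 141 on hand, pool $1,522.80 (≈ $10.8000 each)
After Dec 4: 439 on hand, pool $3,146.90 (≈ $7.1683 each)
Dec 7, sell 80: 80/439 × $3,146.90 → $573.46
After Dec 8: 684 on hand, pool $4,620.94 (≈ $6.7558 each)
Dec 11, sell 261: 261/684 × $4,620.94 → $1,763.25
Total COGS = $573.46 + $1,763.25 = $2,336.71
Ending inventory (cost pool remaining) = $2,857.69

COGS = $2,336.71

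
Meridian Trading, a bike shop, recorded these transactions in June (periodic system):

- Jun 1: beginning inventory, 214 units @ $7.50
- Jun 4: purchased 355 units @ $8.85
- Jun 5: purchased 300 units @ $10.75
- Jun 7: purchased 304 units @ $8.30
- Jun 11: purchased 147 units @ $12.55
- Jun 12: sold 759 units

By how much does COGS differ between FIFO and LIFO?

$874.60

FIFO COGS: 214 @ $7.50 + 355 @ $8.85 + 190 @ $10.75 = $6,789.25
LIFO COGS: 147 @ $12.55 + 304 @ $8.30 + 300 @ $10.75 + 8 @ $8.85 = $7,663.85
Difference = |$6,789.25 − $7,663.85| = $874.60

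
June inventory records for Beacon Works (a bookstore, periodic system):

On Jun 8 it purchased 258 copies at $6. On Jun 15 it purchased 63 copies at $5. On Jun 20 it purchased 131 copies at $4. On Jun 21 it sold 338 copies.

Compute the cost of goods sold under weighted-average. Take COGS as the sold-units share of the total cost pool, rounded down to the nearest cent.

Jun 21, sell 338: 338/452 × $2,387.00 → $1,784.96
Ending inventory (cost pool remaining) = $602.04

COGS = $1,784.96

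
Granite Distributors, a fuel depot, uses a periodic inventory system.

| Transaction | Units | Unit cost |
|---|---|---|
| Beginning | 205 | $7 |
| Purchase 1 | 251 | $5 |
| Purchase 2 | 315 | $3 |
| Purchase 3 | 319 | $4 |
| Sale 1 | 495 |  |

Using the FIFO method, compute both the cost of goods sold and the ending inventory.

COGS = $2,807; ending inventory = $2,104

Sale 1 (495) [FIFO — oldest first]: 205 @ $7 + 251 @ $5 + 39 @ $3 = $2,807
Ending inventory: 276 @ $3 + 319 @ $4 = $2,104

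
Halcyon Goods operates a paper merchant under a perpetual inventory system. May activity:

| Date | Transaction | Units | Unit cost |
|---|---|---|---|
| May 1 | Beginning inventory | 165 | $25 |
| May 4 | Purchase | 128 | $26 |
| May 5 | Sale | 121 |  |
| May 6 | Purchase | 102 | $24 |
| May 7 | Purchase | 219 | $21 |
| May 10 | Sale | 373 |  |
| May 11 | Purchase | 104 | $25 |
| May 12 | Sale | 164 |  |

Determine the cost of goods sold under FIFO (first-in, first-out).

May 5, 121 sold [FIFO — oldest first]: 121 @ $25 = $3,025
May 10, 373 sold [FIFO — oldest first]: 44 @ $25 + 128 @ $26 + 102 @ $24 + 99 @ $21 = $8,955
May 12, 164 sold [FIFO — oldest first]: 120 @ $21 + 44 @ $25 = $3,620
Total COGS = $3,025 + $8,955 + $3,620 = $15,600
Ending inventory: 60 @ $25 = $1,500

COGS = $15,600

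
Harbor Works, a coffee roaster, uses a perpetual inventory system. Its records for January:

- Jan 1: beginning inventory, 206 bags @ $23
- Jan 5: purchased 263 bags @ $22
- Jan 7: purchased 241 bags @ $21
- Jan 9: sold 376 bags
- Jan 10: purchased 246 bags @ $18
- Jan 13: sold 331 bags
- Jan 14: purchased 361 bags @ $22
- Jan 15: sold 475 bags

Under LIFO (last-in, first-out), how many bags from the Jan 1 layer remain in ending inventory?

Jan 9, 376 sold [LIFO — newest first]: 241 @ $21 + 135 @ $22 = $8,031
Jan 13, 331 sold [LIFO — newest first]: 246 @ $18 + 85 @ $22 = $6,298
Jan 15, 475 sold [LIFO — newest first]: 361 @ $22 + 43 @ $22 + 71 @ $23 = $10,521
Total COGS = $8,031 + $6,298 + $10,521 = $24,850
Ending inventory: 135 @ $23 = $3,105

135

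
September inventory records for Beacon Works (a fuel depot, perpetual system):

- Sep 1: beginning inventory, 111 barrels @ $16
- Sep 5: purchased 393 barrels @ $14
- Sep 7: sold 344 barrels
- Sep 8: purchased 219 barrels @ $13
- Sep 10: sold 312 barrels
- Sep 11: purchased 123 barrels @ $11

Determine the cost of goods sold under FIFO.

COGS = $9,254

Sep 7, 344 sold [FIFO — oldest first]: 111 @ $16 + 233 @ $14 = $5,038
Sep 10, 312 sold [FIFO — oldest first]: 160 @ $14 + 152 @ $13 = $4,216
Total COGS = $5,038 + $4,216 = $9,254
Ending inventory: 67 @ $13 + 123 @ $11 = $2,224
Check: goods available $11,478 = COGS $9,254 + ending $2,224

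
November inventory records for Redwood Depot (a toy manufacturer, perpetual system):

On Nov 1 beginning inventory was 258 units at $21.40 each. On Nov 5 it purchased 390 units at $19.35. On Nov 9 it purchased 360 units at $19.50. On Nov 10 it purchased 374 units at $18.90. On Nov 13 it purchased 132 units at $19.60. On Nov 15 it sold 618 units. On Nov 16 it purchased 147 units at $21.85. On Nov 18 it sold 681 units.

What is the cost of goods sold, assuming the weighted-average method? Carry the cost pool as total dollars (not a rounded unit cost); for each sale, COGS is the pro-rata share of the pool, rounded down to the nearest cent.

COGS = $25,731.25

After Nov 1: 258 on hand, pool $5,521.20 (≈ $21.4000 each)
After Nov 5: 648 on hand, pool $13,067.70 (≈ $20.1662 each)
After Nov 9: 1008 on hand, pool $20,087.70 (≈ $19.9283 each)
After Nov 10: 1382 on hand, pool $27,156.30 (≈ $19.6500 each)
After Nov 13: 1514 on hand, pool $29,743.50 (≈ $19.6456 each)
Nov 15, sell 618: 618/1514 × $29,743.50 → $12,141.00
After Nov 16: 1043 on hand, pool $20,814.45 (≈ $19.9563 each)
Nov 18, sell 681: 681/1043 × $20,814.45 → $13,590.25
Total COGS = $12,141.00 + $13,590.25 = $25,731.25
Ending inventory (cost pool remaining) = $7,224.20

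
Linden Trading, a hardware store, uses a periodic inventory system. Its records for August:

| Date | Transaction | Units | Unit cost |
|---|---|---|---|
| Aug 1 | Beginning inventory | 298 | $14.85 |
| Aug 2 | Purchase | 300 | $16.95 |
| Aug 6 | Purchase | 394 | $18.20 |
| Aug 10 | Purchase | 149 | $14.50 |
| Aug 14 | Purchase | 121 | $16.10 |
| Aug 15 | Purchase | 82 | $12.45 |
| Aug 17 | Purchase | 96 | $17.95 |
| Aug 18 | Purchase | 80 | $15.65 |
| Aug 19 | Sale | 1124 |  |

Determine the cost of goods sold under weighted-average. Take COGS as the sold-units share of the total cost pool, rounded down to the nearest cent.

Aug 19, sell 1124: 1124/1520 × $24,785.80 → $18,328.44
Ending inventory (cost pool remaining) = $6,457.36
Check: goods available $24,785.80 = COGS $18,328.44 + ending $6,457.36

COGS = $18,328.44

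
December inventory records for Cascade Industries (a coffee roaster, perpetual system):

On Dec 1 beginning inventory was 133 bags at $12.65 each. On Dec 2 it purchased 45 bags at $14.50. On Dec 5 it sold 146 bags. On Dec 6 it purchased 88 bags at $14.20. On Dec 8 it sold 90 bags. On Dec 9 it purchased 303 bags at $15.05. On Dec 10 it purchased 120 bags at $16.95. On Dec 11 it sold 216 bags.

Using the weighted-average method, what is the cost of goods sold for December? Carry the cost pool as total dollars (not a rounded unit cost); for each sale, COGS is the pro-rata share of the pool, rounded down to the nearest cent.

After Dec 1: 133 on hand, pool $1,682.45 (≈ $12.6500 each)
After Dec 2: 178 on hand, pool $2,334.95 (≈ $13.1177 each)
Dec 5, sell 146: 146/178 × $2,334.95 → $1,915.18
After Dec 6: 120 on hand, pool $1,669.37 (≈ $13.9114 each)
Dec 8, sell 90: 90/120 × $1,669.37 → $1,252.02
After Dec 9: 333 on hand, pool $4,977.50 (≈ $14.9474 each)
After Dec 10: 453 on hand, pool $7,011.50 (≈ $15.4779 each)
Dec 11, sell 216: 216/453 × $7,011.50 → $3,343.23
Total COGS = $1,915.18 + $1,252.02 + $3,343.23 = $6,510.43
Ending inventory (cost pool remaining) = $3,668.27
Check: goods available $10,178.70 = COGS $6,510.43 + ending $3,668.27

COGS = $6,510.43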